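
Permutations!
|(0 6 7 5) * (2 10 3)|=|(0 6 7 5)(2 10 3)|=12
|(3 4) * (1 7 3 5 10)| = 6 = |(1 7 3 4 5 10)|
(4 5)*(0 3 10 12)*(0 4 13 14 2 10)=(0 3)(2 10 12 4 5 13 14)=[3, 1, 10, 0, 5, 13, 6, 7, 8, 9, 12, 11, 4, 14, 2]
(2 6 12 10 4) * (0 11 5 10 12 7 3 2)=(12)(0 11 5 10 4)(2 6 7 3)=[11, 1, 6, 2, 0, 10, 7, 3, 8, 9, 4, 5, 12]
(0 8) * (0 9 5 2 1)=(0 8 9 5 2 1)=[8, 0, 1, 3, 4, 2, 6, 7, 9, 5]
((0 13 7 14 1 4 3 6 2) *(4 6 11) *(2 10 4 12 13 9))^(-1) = (0 2 9)(1 14 7 13 12 11 3 4 10 6)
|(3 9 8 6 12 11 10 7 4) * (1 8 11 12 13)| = |(1 8 6 13)(3 9 11 10 7 4)| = 12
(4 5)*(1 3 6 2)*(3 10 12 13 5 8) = (1 10 12 13 5 4 8 3 6 2) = [0, 10, 1, 6, 8, 4, 2, 7, 3, 9, 12, 11, 13, 5]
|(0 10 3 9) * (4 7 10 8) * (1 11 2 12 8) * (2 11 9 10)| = 30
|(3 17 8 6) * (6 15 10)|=6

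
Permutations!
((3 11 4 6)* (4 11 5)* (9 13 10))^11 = ((3 5 4 6)(9 13 10))^11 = (3 6 4 5)(9 10 13)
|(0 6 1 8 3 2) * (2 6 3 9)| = |(0 3 6 1 8 9 2)| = 7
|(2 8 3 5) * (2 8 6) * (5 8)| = 2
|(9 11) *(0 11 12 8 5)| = 6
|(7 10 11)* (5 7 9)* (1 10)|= |(1 10 11 9 5 7)|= 6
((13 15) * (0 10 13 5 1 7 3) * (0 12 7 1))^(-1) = (0 5 15 13 10)(3 7 12) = ((0 10 13 15 5)(3 12 7))^(-1)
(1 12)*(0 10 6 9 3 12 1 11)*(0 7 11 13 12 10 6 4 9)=[6, 1, 2, 10, 9, 5, 0, 11, 8, 3, 4, 7, 13, 12]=(0 6)(3 10 4 9)(7 11)(12 13)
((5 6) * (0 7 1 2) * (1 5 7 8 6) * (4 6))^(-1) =((0 8 4 6 7 5 1 2))^(-1) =(0 2 1 5 7 6 4 8)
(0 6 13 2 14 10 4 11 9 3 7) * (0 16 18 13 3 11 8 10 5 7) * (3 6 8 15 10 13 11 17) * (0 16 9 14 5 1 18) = [8, 18, 5, 16, 15, 7, 6, 9, 13, 17, 4, 14, 12, 2, 1, 10, 0, 3, 11] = (0 8 13 2 5 7 9 17 3 16)(1 18 11 14)(4 15 10)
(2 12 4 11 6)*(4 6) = (2 12 6)(4 11) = [0, 1, 12, 3, 11, 5, 2, 7, 8, 9, 10, 4, 6]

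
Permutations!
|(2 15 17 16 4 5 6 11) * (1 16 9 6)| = 12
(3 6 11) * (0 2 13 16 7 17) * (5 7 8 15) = (0 2 13 16 8 15 5 7 17)(3 6 11) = [2, 1, 13, 6, 4, 7, 11, 17, 15, 9, 10, 3, 12, 16, 14, 5, 8, 0]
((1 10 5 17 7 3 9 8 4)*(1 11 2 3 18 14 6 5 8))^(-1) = ((1 10 8 4 11 2 3 9)(5 17 7 18 14 6))^(-1) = (1 9 3 2 11 4 8 10)(5 6 14 18 7 17)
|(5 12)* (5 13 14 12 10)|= 6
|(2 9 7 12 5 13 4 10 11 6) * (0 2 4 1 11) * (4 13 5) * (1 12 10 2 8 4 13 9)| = |(0 8 4 2 1 11 6 9 7 10)(12 13)| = 10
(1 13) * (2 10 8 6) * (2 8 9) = (1 13)(2 10 9)(6 8) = [0, 13, 10, 3, 4, 5, 8, 7, 6, 2, 9, 11, 12, 1]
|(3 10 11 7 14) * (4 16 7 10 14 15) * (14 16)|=|(3 16 7 15 4 14)(10 11)|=6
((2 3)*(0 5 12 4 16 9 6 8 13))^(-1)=(0 13 8 6 9 16 4 12 5)(2 3)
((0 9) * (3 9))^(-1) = ((0 3 9))^(-1) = (0 9 3)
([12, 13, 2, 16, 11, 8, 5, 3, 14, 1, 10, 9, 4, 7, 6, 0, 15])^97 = [16, 11, 2, 13, 0, 8, 5, 1, 14, 4, 10, 12, 15, 9, 6, 3, 7]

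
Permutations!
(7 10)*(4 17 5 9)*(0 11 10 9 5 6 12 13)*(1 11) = (0 1 11 10 7 9 4 17 6 12 13) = [1, 11, 2, 3, 17, 5, 12, 9, 8, 4, 7, 10, 13, 0, 14, 15, 16, 6]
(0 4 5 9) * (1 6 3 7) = [4, 6, 2, 7, 5, 9, 3, 1, 8, 0] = (0 4 5 9)(1 6 3 7)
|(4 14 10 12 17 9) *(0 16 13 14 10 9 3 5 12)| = 28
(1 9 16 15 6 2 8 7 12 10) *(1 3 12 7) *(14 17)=(1 9 16 15 6 2 8)(3 12 10)(14 17)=[0, 9, 8, 12, 4, 5, 2, 7, 1, 16, 3, 11, 10, 13, 17, 6, 15, 14]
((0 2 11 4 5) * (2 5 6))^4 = ((0 5)(2 11 4 6))^4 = (11)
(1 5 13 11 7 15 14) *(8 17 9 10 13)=[0, 5, 2, 3, 4, 8, 6, 15, 17, 10, 13, 7, 12, 11, 1, 14, 16, 9]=(1 5 8 17 9 10 13 11 7 15 14)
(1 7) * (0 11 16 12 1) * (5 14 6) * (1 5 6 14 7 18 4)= (0 11 16 12 5 7)(1 18 4)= [11, 18, 2, 3, 1, 7, 6, 0, 8, 9, 10, 16, 5, 13, 14, 15, 12, 17, 4]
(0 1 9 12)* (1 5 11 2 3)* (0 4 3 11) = (0 5)(1 9 12 4 3)(2 11) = [5, 9, 11, 1, 3, 0, 6, 7, 8, 12, 10, 2, 4]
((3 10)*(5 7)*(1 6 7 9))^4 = (10)(1 9 5 7 6)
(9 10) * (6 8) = (6 8)(9 10) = [0, 1, 2, 3, 4, 5, 8, 7, 6, 10, 9]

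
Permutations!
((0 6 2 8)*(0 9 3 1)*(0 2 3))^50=(0 6 3 1 2 8 9)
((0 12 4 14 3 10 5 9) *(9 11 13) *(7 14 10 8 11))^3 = (0 10 14 11)(3 13 12 5)(4 7 8 9)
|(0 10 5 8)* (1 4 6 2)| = 4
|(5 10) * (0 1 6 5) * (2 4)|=10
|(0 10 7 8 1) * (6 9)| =10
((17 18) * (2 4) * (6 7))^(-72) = ((2 4)(6 7)(17 18))^(-72) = (18)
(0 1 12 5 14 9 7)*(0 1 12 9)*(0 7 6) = (0 12 5 14 7 1 9 6) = [12, 9, 2, 3, 4, 14, 0, 1, 8, 6, 10, 11, 5, 13, 7]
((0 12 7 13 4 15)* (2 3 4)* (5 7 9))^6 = (0 2 9 4 7)(3 5 15 13 12)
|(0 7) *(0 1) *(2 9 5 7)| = 6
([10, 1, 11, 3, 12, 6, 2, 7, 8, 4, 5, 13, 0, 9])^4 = (0 2 4 5 13)(6 9 10 11 12)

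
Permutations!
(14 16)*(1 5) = (1 5)(14 16) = [0, 5, 2, 3, 4, 1, 6, 7, 8, 9, 10, 11, 12, 13, 16, 15, 14]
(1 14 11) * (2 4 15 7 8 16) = (1 14 11)(2 4 15 7 8 16) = [0, 14, 4, 3, 15, 5, 6, 8, 16, 9, 10, 1, 12, 13, 11, 7, 2]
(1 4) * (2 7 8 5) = (1 4)(2 7 8 5) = [0, 4, 7, 3, 1, 2, 6, 8, 5]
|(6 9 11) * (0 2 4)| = |(0 2 4)(6 9 11)| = 3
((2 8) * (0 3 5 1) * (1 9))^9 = ((0 3 5 9 1)(2 8))^9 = (0 1 9 5 3)(2 8)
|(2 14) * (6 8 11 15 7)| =10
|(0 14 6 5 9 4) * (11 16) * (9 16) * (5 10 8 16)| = |(0 14 6 10 8 16 11 9 4)| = 9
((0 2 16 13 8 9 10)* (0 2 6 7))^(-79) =((0 6 7)(2 16 13 8 9 10))^(-79) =(0 7 6)(2 10 9 8 13 16)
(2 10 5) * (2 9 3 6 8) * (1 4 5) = [0, 4, 10, 6, 5, 9, 8, 7, 2, 3, 1] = (1 4 5 9 3 6 8 2 10)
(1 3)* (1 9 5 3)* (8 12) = (3 9 5)(8 12) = [0, 1, 2, 9, 4, 3, 6, 7, 12, 5, 10, 11, 8]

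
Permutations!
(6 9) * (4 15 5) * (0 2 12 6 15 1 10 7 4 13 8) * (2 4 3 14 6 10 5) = (0 4 1 5 13 8)(2 12 10 7 3 14 6 9 15) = [4, 5, 12, 14, 1, 13, 9, 3, 0, 15, 7, 11, 10, 8, 6, 2]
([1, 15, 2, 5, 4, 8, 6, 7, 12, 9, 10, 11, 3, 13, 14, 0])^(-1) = (0 15 1)(3 12 8 5)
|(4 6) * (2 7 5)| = 6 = |(2 7 5)(4 6)|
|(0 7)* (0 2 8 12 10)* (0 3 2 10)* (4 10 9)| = |(0 7 9 4 10 3 2 8 12)| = 9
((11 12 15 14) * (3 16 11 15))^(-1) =(3 12 11 16)(14 15) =((3 16 11 12)(14 15))^(-1)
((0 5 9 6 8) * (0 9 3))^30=(9)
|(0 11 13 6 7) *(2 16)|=|(0 11 13 6 7)(2 16)|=10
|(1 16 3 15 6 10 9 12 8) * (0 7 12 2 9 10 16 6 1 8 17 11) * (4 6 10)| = 70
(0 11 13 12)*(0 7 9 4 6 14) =(0 11 13 12 7 9 4 6 14) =[11, 1, 2, 3, 6, 5, 14, 9, 8, 4, 10, 13, 7, 12, 0]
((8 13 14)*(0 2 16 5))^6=((0 2 16 5)(8 13 14))^6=(0 16)(2 5)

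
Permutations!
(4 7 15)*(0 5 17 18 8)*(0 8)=[5, 1, 2, 3, 7, 17, 6, 15, 8, 9, 10, 11, 12, 13, 14, 4, 16, 18, 0]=(0 5 17 18)(4 7 15)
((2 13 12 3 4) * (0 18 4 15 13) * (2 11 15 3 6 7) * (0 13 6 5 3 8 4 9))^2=((0 18 9)(2 13 12 5 3 8 4 11 15 6 7))^2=(0 9 18)(2 12 3 4 15 7 13 5 8 11 6)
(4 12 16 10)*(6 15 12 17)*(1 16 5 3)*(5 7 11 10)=(1 16 5 3)(4 17 6 15 12 7 11 10)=[0, 16, 2, 1, 17, 3, 15, 11, 8, 9, 4, 10, 7, 13, 14, 12, 5, 6]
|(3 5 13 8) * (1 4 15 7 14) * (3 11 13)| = |(1 4 15 7 14)(3 5)(8 11 13)| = 30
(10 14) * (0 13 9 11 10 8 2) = (0 13 9 11 10 14 8 2) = [13, 1, 0, 3, 4, 5, 6, 7, 2, 11, 14, 10, 12, 9, 8]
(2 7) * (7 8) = (2 8 7) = [0, 1, 8, 3, 4, 5, 6, 2, 7]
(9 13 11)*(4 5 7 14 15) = (4 5 7 14 15)(9 13 11) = [0, 1, 2, 3, 5, 7, 6, 14, 8, 13, 10, 9, 12, 11, 15, 4]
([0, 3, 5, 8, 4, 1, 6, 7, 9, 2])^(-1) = [0, 5, 9, 1, 4, 2, 6, 7, 3, 8]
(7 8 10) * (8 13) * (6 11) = [0, 1, 2, 3, 4, 5, 11, 13, 10, 9, 7, 6, 12, 8] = (6 11)(7 13 8 10)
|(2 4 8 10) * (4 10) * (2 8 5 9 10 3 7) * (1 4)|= 6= |(1 4 5 9 10 8)(2 3 7)|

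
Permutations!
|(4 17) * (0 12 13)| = |(0 12 13)(4 17)| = 6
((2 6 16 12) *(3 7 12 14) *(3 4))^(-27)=((2 6 16 14 4 3 7 12))^(-27)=(2 3 16 12 4 6 7 14)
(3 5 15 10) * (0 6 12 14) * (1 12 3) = (0 6 3 5 15 10 1 12 14) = [6, 12, 2, 5, 4, 15, 3, 7, 8, 9, 1, 11, 14, 13, 0, 10]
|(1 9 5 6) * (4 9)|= 5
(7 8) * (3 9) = (3 9)(7 8) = [0, 1, 2, 9, 4, 5, 6, 8, 7, 3]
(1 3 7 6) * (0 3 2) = (0 3 7 6 1 2) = [3, 2, 0, 7, 4, 5, 1, 6]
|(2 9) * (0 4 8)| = |(0 4 8)(2 9)| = 6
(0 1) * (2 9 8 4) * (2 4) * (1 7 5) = [7, 0, 9, 3, 4, 1, 6, 5, 2, 8] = (0 7 5 1)(2 9 8)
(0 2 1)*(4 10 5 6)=[2, 0, 1, 3, 10, 6, 4, 7, 8, 9, 5]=(0 2 1)(4 10 5 6)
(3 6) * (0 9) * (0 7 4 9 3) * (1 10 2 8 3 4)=(0 4 9 7 1 10 2 8 3 6)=[4, 10, 8, 6, 9, 5, 0, 1, 3, 7, 2]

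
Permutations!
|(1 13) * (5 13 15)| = 4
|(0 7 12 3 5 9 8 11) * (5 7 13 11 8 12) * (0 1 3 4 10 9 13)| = |(1 3 7 5 13 11)(4 10 9 12)| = 12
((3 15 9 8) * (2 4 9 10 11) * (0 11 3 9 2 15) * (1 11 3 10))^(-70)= (1 15 11)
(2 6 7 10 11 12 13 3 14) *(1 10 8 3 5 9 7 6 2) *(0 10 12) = [10, 12, 2, 14, 4, 9, 6, 8, 3, 7, 11, 0, 13, 5, 1] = (0 10 11)(1 12 13 5 9 7 8 3 14)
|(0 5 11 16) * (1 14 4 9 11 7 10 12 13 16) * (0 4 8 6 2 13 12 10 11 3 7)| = |(0 5)(1 14 8 6 2 13 16 4 9 3 7 11)| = 12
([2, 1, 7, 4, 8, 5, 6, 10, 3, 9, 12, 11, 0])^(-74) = (0 2 7 10 12)(3 4 8)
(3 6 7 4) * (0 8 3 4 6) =(0 8 3)(6 7) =[8, 1, 2, 0, 4, 5, 7, 6, 3]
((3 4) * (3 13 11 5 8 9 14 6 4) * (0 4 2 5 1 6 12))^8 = ((0 4 13 11 1 6 2 5 8 9 14 12))^8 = (0 8 1)(2 13 14)(4 9 6)(5 11 12)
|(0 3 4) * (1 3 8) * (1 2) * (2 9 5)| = 8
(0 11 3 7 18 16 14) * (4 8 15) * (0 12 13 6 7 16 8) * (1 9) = (0 11 3 16 14 12 13 6 7 18 8 15 4)(1 9) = [11, 9, 2, 16, 0, 5, 7, 18, 15, 1, 10, 3, 13, 6, 12, 4, 14, 17, 8]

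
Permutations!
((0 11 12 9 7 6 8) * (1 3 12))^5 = ((0 11 1 3 12 9 7 6 8))^5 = (0 9 11 7 1 6 3 8 12)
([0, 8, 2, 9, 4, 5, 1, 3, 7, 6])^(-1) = (1 6 9 3 7 8)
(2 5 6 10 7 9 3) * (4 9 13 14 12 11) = [0, 1, 5, 2, 9, 6, 10, 13, 8, 3, 7, 4, 11, 14, 12] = (2 5 6 10 7 13 14 12 11 4 9 3)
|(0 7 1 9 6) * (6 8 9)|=4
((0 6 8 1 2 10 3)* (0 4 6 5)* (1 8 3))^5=(0 5)(1 10 2)(3 6 4)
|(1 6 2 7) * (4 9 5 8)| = 4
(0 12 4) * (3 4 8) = (0 12 8 3 4) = [12, 1, 2, 4, 0, 5, 6, 7, 3, 9, 10, 11, 8]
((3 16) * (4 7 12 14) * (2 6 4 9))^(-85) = ((2 6 4 7 12 14 9)(3 16))^(-85) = (2 9 14 12 7 4 6)(3 16)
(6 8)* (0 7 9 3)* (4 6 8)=(0 7 9 3)(4 6)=[7, 1, 2, 0, 6, 5, 4, 9, 8, 3]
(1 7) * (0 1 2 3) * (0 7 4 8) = (0 1 4 8)(2 3 7) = [1, 4, 3, 7, 8, 5, 6, 2, 0]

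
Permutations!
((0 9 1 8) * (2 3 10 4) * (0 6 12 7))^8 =((0 9 1 8 6 12 7)(2 3 10 4))^8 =(0 9 1 8 6 12 7)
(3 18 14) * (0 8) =(0 8)(3 18 14) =[8, 1, 2, 18, 4, 5, 6, 7, 0, 9, 10, 11, 12, 13, 3, 15, 16, 17, 14]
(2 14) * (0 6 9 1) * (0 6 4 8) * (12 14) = [4, 6, 12, 3, 8, 5, 9, 7, 0, 1, 10, 11, 14, 13, 2] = (0 4 8)(1 6 9)(2 12 14)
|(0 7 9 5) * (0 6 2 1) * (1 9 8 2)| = |(0 7 8 2 9 5 6 1)| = 8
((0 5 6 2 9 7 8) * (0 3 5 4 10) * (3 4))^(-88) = ((0 3 5 6 2 9 7 8 4 10))^(-88) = (0 5 2 7 4)(3 6 9 8 10)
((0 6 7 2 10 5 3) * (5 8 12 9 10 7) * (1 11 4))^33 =((0 6 5 3)(1 11 4)(2 7)(8 12 9 10))^33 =(0 6 5 3)(2 7)(8 12 9 10)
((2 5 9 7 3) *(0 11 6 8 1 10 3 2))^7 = (11)(2 7 9 5)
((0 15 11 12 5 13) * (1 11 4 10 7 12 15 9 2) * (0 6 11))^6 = ((0 9 2 1)(4 10 7 12 5 13 6 11 15))^6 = (0 2)(1 9)(4 6 12)(5 10 11)(7 15 13)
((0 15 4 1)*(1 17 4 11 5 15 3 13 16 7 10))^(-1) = ((0 3 13 16 7 10 1)(4 17)(5 15 11))^(-1) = (0 1 10 7 16 13 3)(4 17)(5 11 15)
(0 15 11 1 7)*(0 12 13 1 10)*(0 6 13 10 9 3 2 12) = (0 15 11 9 3 2 12 10 6 13 1 7) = [15, 7, 12, 2, 4, 5, 13, 0, 8, 3, 6, 9, 10, 1, 14, 11]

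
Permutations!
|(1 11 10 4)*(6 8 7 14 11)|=8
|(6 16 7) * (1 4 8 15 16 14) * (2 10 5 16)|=11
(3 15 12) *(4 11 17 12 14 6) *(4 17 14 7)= (3 15 7 4 11 14 6 17 12)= [0, 1, 2, 15, 11, 5, 17, 4, 8, 9, 10, 14, 3, 13, 6, 7, 16, 12]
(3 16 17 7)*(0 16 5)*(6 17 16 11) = (0 11 6 17 7 3 5) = [11, 1, 2, 5, 4, 0, 17, 3, 8, 9, 10, 6, 12, 13, 14, 15, 16, 7]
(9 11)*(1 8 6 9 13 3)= (1 8 6 9 11 13 3)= [0, 8, 2, 1, 4, 5, 9, 7, 6, 11, 10, 13, 12, 3]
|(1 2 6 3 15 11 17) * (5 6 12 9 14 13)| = 12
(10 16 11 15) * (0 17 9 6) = (0 17 9 6)(10 16 11 15) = [17, 1, 2, 3, 4, 5, 0, 7, 8, 6, 16, 15, 12, 13, 14, 10, 11, 9]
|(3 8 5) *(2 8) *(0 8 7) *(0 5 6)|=12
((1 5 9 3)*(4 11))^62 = (11)(1 9)(3 5)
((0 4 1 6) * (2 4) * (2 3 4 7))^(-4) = ((0 3 4 1 6)(2 7))^(-4) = (7)(0 3 4 1 6)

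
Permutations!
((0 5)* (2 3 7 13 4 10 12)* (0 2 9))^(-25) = (0 13)(2 10)(3 12)(4 5)(7 9)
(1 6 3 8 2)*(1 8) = (1 6 3)(2 8) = [0, 6, 8, 1, 4, 5, 3, 7, 2]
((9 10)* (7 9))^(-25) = (7 10 9)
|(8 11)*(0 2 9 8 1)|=|(0 2 9 8 11 1)|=6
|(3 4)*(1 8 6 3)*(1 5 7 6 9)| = 15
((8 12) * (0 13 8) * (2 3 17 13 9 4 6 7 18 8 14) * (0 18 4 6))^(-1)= ((0 9 6 7 4)(2 3 17 13 14)(8 12 18))^(-1)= (0 4 7 6 9)(2 14 13 17 3)(8 18 12)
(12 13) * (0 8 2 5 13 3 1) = [8, 0, 5, 1, 4, 13, 6, 7, 2, 9, 10, 11, 3, 12] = (0 8 2 5 13 12 3 1)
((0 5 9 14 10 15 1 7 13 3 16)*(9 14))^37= (0 13 15 5 3 1 14 16 7 10)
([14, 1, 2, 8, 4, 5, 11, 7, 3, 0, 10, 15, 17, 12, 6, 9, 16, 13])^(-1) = (0 9 15 11 6 14)(3 8)(12 13 17)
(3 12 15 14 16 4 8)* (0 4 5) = [4, 1, 2, 12, 8, 0, 6, 7, 3, 9, 10, 11, 15, 13, 16, 14, 5] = (0 4 8 3 12 15 14 16 5)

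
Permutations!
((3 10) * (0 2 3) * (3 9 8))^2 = ((0 2 9 8 3 10))^2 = (0 9 3)(2 8 10)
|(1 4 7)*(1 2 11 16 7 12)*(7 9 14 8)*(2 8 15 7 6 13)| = 30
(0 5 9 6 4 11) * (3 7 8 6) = (0 5 9 3 7 8 6 4 11) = [5, 1, 2, 7, 11, 9, 4, 8, 6, 3, 10, 0]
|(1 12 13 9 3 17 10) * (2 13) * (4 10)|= 9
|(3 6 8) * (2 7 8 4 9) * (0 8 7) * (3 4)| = |(0 8 4 9 2)(3 6)| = 10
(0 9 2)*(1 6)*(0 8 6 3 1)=[9, 3, 8, 1, 4, 5, 0, 7, 6, 2]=(0 9 2 8 6)(1 3)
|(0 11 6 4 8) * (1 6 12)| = 7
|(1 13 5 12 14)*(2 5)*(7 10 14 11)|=9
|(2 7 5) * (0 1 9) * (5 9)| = 6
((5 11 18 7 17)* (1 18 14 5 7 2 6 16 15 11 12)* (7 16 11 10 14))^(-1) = ((1 18 2 6 11 7 17 16 15 10 14 5 12))^(-1) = (1 12 5 14 10 15 16 17 7 11 6 2 18)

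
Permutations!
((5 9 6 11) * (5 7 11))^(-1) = (5 6 9)(7 11)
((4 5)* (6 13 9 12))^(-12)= (13)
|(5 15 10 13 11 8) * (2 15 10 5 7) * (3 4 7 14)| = 11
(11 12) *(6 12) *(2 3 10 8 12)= [0, 1, 3, 10, 4, 5, 2, 7, 12, 9, 8, 6, 11]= (2 3 10 8 12 11 6)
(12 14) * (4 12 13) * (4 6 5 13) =[0, 1, 2, 3, 12, 13, 5, 7, 8, 9, 10, 11, 14, 6, 4] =(4 12 14)(5 13 6)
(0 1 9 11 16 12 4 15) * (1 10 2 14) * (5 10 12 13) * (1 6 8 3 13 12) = (0 1 9 11 16 12 4 15)(2 14 6 8 3 13 5 10) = [1, 9, 14, 13, 15, 10, 8, 7, 3, 11, 2, 16, 4, 5, 6, 0, 12]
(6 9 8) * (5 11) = (5 11)(6 9 8) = [0, 1, 2, 3, 4, 11, 9, 7, 6, 8, 10, 5]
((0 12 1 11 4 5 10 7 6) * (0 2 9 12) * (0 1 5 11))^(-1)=(0 1)(2 6 7 10 5 12 9)(4 11)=((0 1)(2 9 12 5 10 7 6)(4 11))^(-1)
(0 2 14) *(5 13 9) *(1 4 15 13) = [2, 4, 14, 3, 15, 1, 6, 7, 8, 5, 10, 11, 12, 9, 0, 13] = (0 2 14)(1 4 15 13 9 5)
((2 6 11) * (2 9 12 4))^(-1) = ((2 6 11 9 12 4))^(-1) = (2 4 12 9 11 6)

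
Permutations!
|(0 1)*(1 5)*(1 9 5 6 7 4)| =10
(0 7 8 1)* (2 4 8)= (0 7 2 4 8 1)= [7, 0, 4, 3, 8, 5, 6, 2, 1]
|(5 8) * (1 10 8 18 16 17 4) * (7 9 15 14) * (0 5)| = |(0 5 18 16 17 4 1 10 8)(7 9 15 14)| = 36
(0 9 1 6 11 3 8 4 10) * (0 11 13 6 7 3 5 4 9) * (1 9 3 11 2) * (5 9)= (1 7 11 9 5 4 10 2)(3 8)(6 13)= [0, 7, 1, 8, 10, 4, 13, 11, 3, 5, 2, 9, 12, 6]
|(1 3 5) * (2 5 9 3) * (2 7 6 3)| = |(1 7 6 3 9 2 5)| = 7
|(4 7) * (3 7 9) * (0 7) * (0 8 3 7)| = 6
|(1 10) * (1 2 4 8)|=|(1 10 2 4 8)|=5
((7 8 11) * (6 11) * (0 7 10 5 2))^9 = ((0 7 8 6 11 10 5 2))^9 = (0 7 8 6 11 10 5 2)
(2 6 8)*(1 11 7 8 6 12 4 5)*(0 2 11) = (0 2 12 4 5 1)(7 8 11) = [2, 0, 12, 3, 5, 1, 6, 8, 11, 9, 10, 7, 4]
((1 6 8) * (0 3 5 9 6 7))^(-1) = (0 7 1 8 6 9 5 3)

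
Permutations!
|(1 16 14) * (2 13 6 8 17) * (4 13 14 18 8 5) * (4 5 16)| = |(1 4 13 6 16 18 8 17 2 14)| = 10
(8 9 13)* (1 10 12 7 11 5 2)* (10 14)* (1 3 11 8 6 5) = (1 14 10 12 7 8 9 13 6 5 2 3 11) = [0, 14, 3, 11, 4, 2, 5, 8, 9, 13, 12, 1, 7, 6, 10]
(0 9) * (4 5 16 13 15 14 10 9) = (0 4 5 16 13 15 14 10 9) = [4, 1, 2, 3, 5, 16, 6, 7, 8, 0, 9, 11, 12, 15, 10, 14, 13]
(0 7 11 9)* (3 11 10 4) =(0 7 10 4 3 11 9) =[7, 1, 2, 11, 3, 5, 6, 10, 8, 0, 4, 9]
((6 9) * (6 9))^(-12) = (9)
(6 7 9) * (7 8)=(6 8 7 9)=[0, 1, 2, 3, 4, 5, 8, 9, 7, 6]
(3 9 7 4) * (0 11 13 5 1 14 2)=[11, 14, 0, 9, 3, 1, 6, 4, 8, 7, 10, 13, 12, 5, 2]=(0 11 13 5 1 14 2)(3 9 7 4)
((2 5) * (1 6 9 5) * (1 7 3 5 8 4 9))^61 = ((1 6)(2 7 3 5)(4 9 8))^61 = (1 6)(2 7 3 5)(4 9 8)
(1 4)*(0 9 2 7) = [9, 4, 7, 3, 1, 5, 6, 0, 8, 2] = (0 9 2 7)(1 4)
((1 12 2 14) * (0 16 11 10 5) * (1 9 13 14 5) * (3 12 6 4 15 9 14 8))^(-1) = (0 5 2 12 3 8 13 9 15 4 6 1 10 11 16)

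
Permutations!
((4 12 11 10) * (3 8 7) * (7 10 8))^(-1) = ((3 7)(4 12 11 8 10))^(-1) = (3 7)(4 10 8 11 12)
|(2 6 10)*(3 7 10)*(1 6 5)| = |(1 6 3 7 10 2 5)| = 7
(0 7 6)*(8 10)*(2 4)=(0 7 6)(2 4)(8 10)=[7, 1, 4, 3, 2, 5, 0, 6, 10, 9, 8]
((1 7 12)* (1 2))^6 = (1 12)(2 7)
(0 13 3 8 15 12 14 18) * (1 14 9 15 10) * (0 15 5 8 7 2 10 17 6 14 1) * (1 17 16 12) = (0 13 3 7 2 10)(1 17 6 14 18 15)(5 8 16 12 9) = [13, 17, 10, 7, 4, 8, 14, 2, 16, 5, 0, 11, 9, 3, 18, 1, 12, 6, 15]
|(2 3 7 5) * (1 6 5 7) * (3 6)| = 6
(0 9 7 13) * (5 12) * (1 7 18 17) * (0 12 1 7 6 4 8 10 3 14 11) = (0 9 18 17 7 13 12 5 1 6 4 8 10 3 14 11) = [9, 6, 2, 14, 8, 1, 4, 13, 10, 18, 3, 0, 5, 12, 11, 15, 16, 7, 17]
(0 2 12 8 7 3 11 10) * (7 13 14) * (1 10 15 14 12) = (0 2 1 10)(3 11 15 14 7)(8 13 12) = [2, 10, 1, 11, 4, 5, 6, 3, 13, 9, 0, 15, 8, 12, 7, 14]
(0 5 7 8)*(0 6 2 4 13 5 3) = (0 3)(2 4 13 5 7 8 6) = [3, 1, 4, 0, 13, 7, 2, 8, 6, 9, 10, 11, 12, 5]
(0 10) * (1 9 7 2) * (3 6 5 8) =(0 10)(1 9 7 2)(3 6 5 8) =[10, 9, 1, 6, 4, 8, 5, 2, 3, 7, 0]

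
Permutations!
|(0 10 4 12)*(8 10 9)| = |(0 9 8 10 4 12)| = 6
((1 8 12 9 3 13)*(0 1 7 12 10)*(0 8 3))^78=((0 1 3 13 7 12 9)(8 10))^78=(0 1 3 13 7 12 9)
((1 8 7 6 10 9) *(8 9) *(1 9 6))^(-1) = (1 7 8 10 6) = ((1 6 10 8 7))^(-1)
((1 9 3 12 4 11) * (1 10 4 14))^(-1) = (1 14 12 3 9)(4 10 11)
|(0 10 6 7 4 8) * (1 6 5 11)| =9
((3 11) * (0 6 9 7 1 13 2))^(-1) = ((0 6 9 7 1 13 2)(3 11))^(-1) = (0 2 13 1 7 9 6)(3 11)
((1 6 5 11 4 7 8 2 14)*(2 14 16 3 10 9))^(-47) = (1 6 5 11 4 7 8 14)(2 10 16 9 3)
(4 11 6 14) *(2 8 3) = (2 8 3)(4 11 6 14) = [0, 1, 8, 2, 11, 5, 14, 7, 3, 9, 10, 6, 12, 13, 4]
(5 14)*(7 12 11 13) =(5 14)(7 12 11 13) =[0, 1, 2, 3, 4, 14, 6, 12, 8, 9, 10, 13, 11, 7, 5]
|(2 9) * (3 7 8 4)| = |(2 9)(3 7 8 4)| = 4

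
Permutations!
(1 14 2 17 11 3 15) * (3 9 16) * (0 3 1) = [3, 14, 17, 15, 4, 5, 6, 7, 8, 16, 10, 9, 12, 13, 2, 0, 1, 11] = (0 3 15)(1 14 2 17 11 9 16)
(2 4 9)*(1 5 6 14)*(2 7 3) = [0, 5, 4, 2, 9, 6, 14, 3, 8, 7, 10, 11, 12, 13, 1] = (1 5 6 14)(2 4 9 7 3)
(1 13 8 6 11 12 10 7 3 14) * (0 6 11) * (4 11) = (0 6)(1 13 8 4 11 12 10 7 3 14) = [6, 13, 2, 14, 11, 5, 0, 3, 4, 9, 7, 12, 10, 8, 1]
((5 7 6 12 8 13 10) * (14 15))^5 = (5 13 12 7 10 8 6)(14 15)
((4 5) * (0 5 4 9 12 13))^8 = (0 12 5 13 9)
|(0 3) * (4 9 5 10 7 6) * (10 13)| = 14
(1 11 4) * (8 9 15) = [0, 11, 2, 3, 1, 5, 6, 7, 9, 15, 10, 4, 12, 13, 14, 8] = (1 11 4)(8 9 15)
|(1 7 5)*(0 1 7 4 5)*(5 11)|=6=|(0 1 4 11 5 7)|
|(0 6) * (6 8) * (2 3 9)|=3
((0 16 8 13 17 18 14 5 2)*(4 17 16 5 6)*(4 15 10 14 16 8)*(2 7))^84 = (18)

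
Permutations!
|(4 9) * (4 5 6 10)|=5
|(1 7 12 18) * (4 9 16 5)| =4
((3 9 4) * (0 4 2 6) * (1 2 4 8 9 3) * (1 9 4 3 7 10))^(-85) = ((0 8 4 9 3 7 10 1 2 6))^(-85) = (0 7)(1 4)(2 9)(3 6)(8 10)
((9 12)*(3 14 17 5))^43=(3 5 17 14)(9 12)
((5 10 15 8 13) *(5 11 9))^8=(5 10 15 8 13 11 9)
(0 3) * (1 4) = (0 3)(1 4) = [3, 4, 2, 0, 1]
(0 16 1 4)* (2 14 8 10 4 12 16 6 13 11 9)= (0 6 13 11 9 2 14 8 10 4)(1 12 16)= [6, 12, 14, 3, 0, 5, 13, 7, 10, 2, 4, 9, 16, 11, 8, 15, 1]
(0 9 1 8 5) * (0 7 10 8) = (0 9 1)(5 7 10 8) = [9, 0, 2, 3, 4, 7, 6, 10, 5, 1, 8]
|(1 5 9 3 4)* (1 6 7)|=7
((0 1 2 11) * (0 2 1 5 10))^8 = (11)(0 10 5)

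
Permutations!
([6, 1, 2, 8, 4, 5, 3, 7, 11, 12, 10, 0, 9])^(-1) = (0 11 8 3 6)(9 12)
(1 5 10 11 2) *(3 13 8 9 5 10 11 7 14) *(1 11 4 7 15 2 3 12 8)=(1 10 15 2 11 3 13)(4 7 14 12 8 9 5)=[0, 10, 11, 13, 7, 4, 6, 14, 9, 5, 15, 3, 8, 1, 12, 2]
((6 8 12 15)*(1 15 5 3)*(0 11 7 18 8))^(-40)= (0 8 1 11 12 15 7 5 6 18 3)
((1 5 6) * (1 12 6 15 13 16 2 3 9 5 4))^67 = (1 4)(2 15 3 13 9 16 5)(6 12)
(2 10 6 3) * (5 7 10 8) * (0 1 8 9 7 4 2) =[1, 8, 9, 0, 2, 4, 3, 10, 5, 7, 6] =(0 1 8 5 4 2 9 7 10 6 3)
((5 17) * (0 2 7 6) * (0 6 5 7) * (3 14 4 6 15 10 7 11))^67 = (0 2)(3 5 15 14 17 10 4 11 7 6)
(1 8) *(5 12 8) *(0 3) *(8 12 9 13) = (0 3)(1 5 9 13 8) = [3, 5, 2, 0, 4, 9, 6, 7, 1, 13, 10, 11, 12, 8]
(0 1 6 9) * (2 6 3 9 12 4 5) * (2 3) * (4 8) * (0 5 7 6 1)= (1 2)(3 9 5)(4 7 6 12 8)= [0, 2, 1, 9, 7, 3, 12, 6, 4, 5, 10, 11, 8]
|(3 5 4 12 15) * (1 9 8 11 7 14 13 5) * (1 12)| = |(1 9 8 11 7 14 13 5 4)(3 12 15)| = 9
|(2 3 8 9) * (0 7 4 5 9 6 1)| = |(0 7 4 5 9 2 3 8 6 1)| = 10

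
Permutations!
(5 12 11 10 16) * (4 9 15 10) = (4 9 15 10 16 5 12 11) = [0, 1, 2, 3, 9, 12, 6, 7, 8, 15, 16, 4, 11, 13, 14, 10, 5]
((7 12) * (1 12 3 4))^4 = ((1 12 7 3 4))^4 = (1 4 3 7 12)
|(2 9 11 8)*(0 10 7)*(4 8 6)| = 6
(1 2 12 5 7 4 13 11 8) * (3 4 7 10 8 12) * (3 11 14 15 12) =(1 2 11 3 4 13 14 15 12 5 10 8) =[0, 2, 11, 4, 13, 10, 6, 7, 1, 9, 8, 3, 5, 14, 15, 12]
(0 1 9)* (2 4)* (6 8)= (0 1 9)(2 4)(6 8)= [1, 9, 4, 3, 2, 5, 8, 7, 6, 0]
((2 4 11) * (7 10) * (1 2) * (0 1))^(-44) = (0 1 2 4 11) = ((0 1 2 4 11)(7 10))^(-44)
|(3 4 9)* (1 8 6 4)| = 6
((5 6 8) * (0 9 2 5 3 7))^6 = (0 3 6 2)(5 9 7 8)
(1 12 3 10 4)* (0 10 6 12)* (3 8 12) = (0 10 4 1)(3 6)(8 12) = [10, 0, 2, 6, 1, 5, 3, 7, 12, 9, 4, 11, 8]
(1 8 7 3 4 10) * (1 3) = [0, 8, 2, 4, 10, 5, 6, 1, 7, 9, 3] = (1 8 7)(3 4 10)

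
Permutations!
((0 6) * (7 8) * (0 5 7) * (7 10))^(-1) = ((0 6 5 10 7 8))^(-1) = (0 8 7 10 5 6)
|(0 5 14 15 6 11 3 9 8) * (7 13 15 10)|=|(0 5 14 10 7 13 15 6 11 3 9 8)|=12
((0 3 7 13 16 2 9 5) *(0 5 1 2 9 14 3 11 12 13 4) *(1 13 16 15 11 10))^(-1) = ((0 10 1 2 14 3 7 4)(9 13 15 11 12 16))^(-1) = (0 4 7 3 14 2 1 10)(9 16 12 11 15 13)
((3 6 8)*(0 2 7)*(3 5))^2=(0 7 2)(3 8)(5 6)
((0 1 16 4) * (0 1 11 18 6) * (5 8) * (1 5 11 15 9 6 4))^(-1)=(0 6 9 15)(1 16)(4 18 11 8 5)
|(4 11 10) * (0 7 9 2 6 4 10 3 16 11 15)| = 21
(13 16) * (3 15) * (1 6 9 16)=[0, 6, 2, 15, 4, 5, 9, 7, 8, 16, 10, 11, 12, 1, 14, 3, 13]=(1 6 9 16 13)(3 15)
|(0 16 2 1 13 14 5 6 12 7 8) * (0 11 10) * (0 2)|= 22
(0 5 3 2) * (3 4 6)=[5, 1, 0, 2, 6, 4, 3]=(0 5 4 6 3 2)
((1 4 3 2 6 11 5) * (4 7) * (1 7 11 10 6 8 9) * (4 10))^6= (1 4 11 3 5 2 7 8 10 9 6)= ((1 11 5 7 10 6 4 3 2 8 9))^6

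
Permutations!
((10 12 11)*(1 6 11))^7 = ((1 6 11 10 12))^7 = (1 11 12 6 10)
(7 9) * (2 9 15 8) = (2 9 7 15 8) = [0, 1, 9, 3, 4, 5, 6, 15, 2, 7, 10, 11, 12, 13, 14, 8]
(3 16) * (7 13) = (3 16)(7 13) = [0, 1, 2, 16, 4, 5, 6, 13, 8, 9, 10, 11, 12, 7, 14, 15, 3]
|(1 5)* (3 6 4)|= 6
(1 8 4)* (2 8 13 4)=(1 13 4)(2 8)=[0, 13, 8, 3, 1, 5, 6, 7, 2, 9, 10, 11, 12, 4]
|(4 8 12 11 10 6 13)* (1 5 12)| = 9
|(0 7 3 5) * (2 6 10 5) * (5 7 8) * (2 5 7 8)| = |(0 2 6 10 8 7 3 5)| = 8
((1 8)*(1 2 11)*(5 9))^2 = ((1 8 2 11)(5 9))^2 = (1 2)(8 11)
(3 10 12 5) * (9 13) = (3 10 12 5)(9 13) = [0, 1, 2, 10, 4, 3, 6, 7, 8, 13, 12, 11, 5, 9]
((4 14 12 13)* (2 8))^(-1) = (2 8)(4 13 12 14)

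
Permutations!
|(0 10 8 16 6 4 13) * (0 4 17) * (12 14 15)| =6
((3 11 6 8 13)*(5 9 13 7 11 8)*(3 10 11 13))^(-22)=(3 11 8 6 7 5 13 9 10)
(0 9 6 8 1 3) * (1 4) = (0 9 6 8 4 1 3) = [9, 3, 2, 0, 1, 5, 8, 7, 4, 6]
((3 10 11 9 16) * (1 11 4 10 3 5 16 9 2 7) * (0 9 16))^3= (0 5 16 9)(1 7 2 11)(4 10)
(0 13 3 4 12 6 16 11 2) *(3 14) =[13, 1, 0, 4, 12, 5, 16, 7, 8, 9, 10, 2, 6, 14, 3, 15, 11] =(0 13 14 3 4 12 6 16 11 2)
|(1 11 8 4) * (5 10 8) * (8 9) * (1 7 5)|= |(1 11)(4 7 5 10 9 8)|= 6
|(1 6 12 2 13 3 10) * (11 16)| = |(1 6 12 2 13 3 10)(11 16)| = 14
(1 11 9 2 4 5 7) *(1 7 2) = (1 11 9)(2 4 5) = [0, 11, 4, 3, 5, 2, 6, 7, 8, 1, 10, 9]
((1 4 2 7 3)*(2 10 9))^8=(1 4 10 9 2 7 3)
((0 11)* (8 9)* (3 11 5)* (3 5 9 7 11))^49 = (0 11 7 8 9)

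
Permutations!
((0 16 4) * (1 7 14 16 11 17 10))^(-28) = (0 4 16 14 7 1 10 17 11)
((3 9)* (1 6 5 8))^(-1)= ((1 6 5 8)(3 9))^(-1)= (1 8 5 6)(3 9)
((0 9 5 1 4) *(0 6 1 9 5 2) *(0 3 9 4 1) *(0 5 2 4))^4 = (0 4 2 6 3 5 9)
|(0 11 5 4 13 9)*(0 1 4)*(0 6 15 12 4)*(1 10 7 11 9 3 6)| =|(0 9 10 7 11 5 1)(3 6 15 12 4 13)| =42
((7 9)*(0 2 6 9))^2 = ((0 2 6 9 7))^2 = (0 6 7 2 9)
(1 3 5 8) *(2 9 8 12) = (1 3 5 12 2 9 8) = [0, 3, 9, 5, 4, 12, 6, 7, 1, 8, 10, 11, 2]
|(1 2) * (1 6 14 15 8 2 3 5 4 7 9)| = |(1 3 5 4 7 9)(2 6 14 15 8)| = 30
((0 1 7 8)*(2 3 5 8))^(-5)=(0 7 3 8 1 2 5)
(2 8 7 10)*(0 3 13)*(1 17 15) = [3, 17, 8, 13, 4, 5, 6, 10, 7, 9, 2, 11, 12, 0, 14, 1, 16, 15] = (0 3 13)(1 17 15)(2 8 7 10)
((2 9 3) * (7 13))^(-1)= ((2 9 3)(7 13))^(-1)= (2 3 9)(7 13)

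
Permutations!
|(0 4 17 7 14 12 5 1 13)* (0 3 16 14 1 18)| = 12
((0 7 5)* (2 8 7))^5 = (8) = ((0 2 8 7 5))^5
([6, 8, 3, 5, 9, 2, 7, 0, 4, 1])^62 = [7, 4, 5, 2, 1, 3, 0, 6, 9, 8]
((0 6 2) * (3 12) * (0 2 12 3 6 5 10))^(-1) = ((0 5 10)(6 12))^(-1) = (0 10 5)(6 12)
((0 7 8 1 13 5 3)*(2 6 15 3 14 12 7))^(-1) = ((0 2 6 15 3)(1 13 5 14 12 7 8))^(-1) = (0 3 15 6 2)(1 8 7 12 14 5 13)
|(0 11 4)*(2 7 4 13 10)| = |(0 11 13 10 2 7 4)| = 7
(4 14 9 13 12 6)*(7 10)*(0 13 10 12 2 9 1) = (0 13 2 9 10 7 12 6 4 14 1) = [13, 0, 9, 3, 14, 5, 4, 12, 8, 10, 7, 11, 6, 2, 1]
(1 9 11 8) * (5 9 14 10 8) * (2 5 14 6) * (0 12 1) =[12, 6, 5, 3, 4, 9, 2, 7, 0, 11, 8, 14, 1, 13, 10] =(0 12 1 6 2 5 9 11 14 10 8)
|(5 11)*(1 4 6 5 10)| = 6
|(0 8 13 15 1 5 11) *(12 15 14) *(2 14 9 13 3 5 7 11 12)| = 18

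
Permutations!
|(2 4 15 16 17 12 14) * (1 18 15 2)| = |(1 18 15 16 17 12 14)(2 4)| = 14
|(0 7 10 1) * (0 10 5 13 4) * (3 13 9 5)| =10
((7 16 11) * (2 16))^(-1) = (2 7 11 16)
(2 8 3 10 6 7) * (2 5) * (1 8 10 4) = (1 8 3 4)(2 10 6 7 5) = [0, 8, 10, 4, 1, 2, 7, 5, 3, 9, 6]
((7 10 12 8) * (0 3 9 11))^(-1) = ((0 3 9 11)(7 10 12 8))^(-1) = (0 11 9 3)(7 8 12 10)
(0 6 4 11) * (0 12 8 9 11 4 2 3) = (0 6 2 3)(8 9 11 12) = [6, 1, 3, 0, 4, 5, 2, 7, 9, 11, 10, 12, 8]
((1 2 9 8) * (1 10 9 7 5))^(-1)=((1 2 7 5)(8 10 9))^(-1)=(1 5 7 2)(8 9 10)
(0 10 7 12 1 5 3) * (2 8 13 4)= (0 10 7 12 1 5 3)(2 8 13 4)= [10, 5, 8, 0, 2, 3, 6, 12, 13, 9, 7, 11, 1, 4]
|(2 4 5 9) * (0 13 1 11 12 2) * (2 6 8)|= 11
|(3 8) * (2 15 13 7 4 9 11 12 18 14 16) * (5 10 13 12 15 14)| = |(2 14 16)(3 8)(4 9 11 15 12 18 5 10 13 7)| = 30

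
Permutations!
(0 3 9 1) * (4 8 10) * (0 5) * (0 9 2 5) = (0 3 2 5 9 1)(4 8 10) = [3, 0, 5, 2, 8, 9, 6, 7, 10, 1, 4]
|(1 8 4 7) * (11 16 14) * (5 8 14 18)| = 9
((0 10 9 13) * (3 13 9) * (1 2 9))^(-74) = (0 3)(1 2 9)(10 13)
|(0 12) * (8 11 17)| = |(0 12)(8 11 17)| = 6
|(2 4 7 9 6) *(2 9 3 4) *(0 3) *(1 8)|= |(0 3 4 7)(1 8)(6 9)|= 4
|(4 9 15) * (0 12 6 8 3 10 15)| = 9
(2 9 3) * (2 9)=(3 9)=[0, 1, 2, 9, 4, 5, 6, 7, 8, 3]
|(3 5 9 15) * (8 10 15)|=6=|(3 5 9 8 10 15)|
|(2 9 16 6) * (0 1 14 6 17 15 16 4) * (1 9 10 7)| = |(0 9 4)(1 14 6 2 10 7)(15 16 17)| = 6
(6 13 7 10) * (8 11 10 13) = [0, 1, 2, 3, 4, 5, 8, 13, 11, 9, 6, 10, 12, 7] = (6 8 11 10)(7 13)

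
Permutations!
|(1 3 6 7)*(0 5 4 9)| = 4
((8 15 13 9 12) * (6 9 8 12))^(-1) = ((6 9)(8 15 13))^(-1) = (6 9)(8 13 15)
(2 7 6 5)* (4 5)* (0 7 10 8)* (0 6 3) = (0 7 3)(2 10 8 6 4 5) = [7, 1, 10, 0, 5, 2, 4, 3, 6, 9, 8]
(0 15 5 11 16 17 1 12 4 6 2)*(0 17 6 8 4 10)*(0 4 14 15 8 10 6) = (0 8 14 15 5 11 16)(1 12 6 2 17)(4 10) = [8, 12, 17, 3, 10, 11, 2, 7, 14, 9, 4, 16, 6, 13, 15, 5, 0, 1]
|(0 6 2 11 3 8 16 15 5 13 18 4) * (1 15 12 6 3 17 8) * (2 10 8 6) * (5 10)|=16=|(0 3 1 15 10 8 16 12 2 11 17 6 5 13 18 4)|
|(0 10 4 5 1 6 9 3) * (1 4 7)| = 14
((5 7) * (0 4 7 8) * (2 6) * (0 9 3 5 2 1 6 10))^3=(0 2 4 10 7)(1 6)(3 9 8 5)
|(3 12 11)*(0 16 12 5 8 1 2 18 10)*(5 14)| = |(0 16 12 11 3 14 5 8 1 2 18 10)| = 12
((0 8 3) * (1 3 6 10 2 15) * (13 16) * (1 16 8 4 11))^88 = (0 1 4 3 11)(2 8 15 6 16 10 13)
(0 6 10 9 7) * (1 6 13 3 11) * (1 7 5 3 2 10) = [13, 6, 10, 11, 4, 3, 1, 0, 8, 5, 9, 7, 12, 2] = (0 13 2 10 9 5 3 11 7)(1 6)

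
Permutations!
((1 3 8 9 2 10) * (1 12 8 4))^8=(1 4 3)(2 8 10 9 12)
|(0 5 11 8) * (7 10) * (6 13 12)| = |(0 5 11 8)(6 13 12)(7 10)| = 12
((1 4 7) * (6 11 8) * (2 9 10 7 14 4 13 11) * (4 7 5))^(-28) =((1 13 11 8 6 2 9 10 5 4 14 7))^(-28) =(1 5 6)(2 13 4)(7 10 8)(9 11 14)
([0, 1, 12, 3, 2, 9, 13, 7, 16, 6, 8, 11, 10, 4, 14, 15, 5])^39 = (2 4 13 6 9 5 16 8 10 12)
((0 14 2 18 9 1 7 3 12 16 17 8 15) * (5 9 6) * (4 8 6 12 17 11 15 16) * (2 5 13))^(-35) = (0 14 5 9 1 7 3 17 6 13 2 18 12 4 8 16 11 15)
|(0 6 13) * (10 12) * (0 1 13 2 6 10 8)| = |(0 10 12 8)(1 13)(2 6)| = 4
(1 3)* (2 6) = (1 3)(2 6) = [0, 3, 6, 1, 4, 5, 2]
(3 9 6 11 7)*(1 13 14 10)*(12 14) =[0, 13, 2, 9, 4, 5, 11, 3, 8, 6, 1, 7, 14, 12, 10] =(1 13 12 14 10)(3 9 6 11 7)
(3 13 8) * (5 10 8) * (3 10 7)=(3 13 5 7)(8 10)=[0, 1, 2, 13, 4, 7, 6, 3, 10, 9, 8, 11, 12, 5]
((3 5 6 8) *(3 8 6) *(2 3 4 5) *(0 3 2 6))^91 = ((8)(0 3 6)(4 5))^91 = (8)(0 3 6)(4 5)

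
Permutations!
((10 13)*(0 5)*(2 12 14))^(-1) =((0 5)(2 12 14)(10 13))^(-1) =(0 5)(2 14 12)(10 13)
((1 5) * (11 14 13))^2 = (11 13 14)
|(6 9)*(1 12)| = |(1 12)(6 9)| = 2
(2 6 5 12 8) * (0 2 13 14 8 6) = [2, 1, 0, 3, 4, 12, 5, 7, 13, 9, 10, 11, 6, 14, 8] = (0 2)(5 12 6)(8 13 14)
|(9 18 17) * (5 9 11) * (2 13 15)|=15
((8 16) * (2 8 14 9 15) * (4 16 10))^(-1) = ((2 8 10 4 16 14 9 15))^(-1) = (2 15 9 14 16 4 10 8)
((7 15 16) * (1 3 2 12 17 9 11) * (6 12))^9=((1 3 2 6 12 17 9 11)(7 15 16))^9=(1 3 2 6 12 17 9 11)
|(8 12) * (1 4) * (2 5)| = 2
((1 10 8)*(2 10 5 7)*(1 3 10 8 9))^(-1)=(1 9 10 3 8 2 7 5)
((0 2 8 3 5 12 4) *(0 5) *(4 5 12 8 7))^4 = (0 12)(2 5)(3 4)(7 8)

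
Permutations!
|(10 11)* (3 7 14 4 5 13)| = |(3 7 14 4 5 13)(10 11)| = 6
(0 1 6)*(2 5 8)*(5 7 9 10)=[1, 6, 7, 3, 4, 8, 0, 9, 2, 10, 5]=(0 1 6)(2 7 9 10 5 8)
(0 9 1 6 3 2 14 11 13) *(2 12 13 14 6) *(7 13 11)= (0 9 1 2 6 3 12 11 14 7 13)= [9, 2, 6, 12, 4, 5, 3, 13, 8, 1, 10, 14, 11, 0, 7]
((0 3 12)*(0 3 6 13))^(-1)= (0 13 6)(3 12)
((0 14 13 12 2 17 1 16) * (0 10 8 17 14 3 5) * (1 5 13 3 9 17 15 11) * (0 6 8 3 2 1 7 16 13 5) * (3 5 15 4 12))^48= ((0 9 17)(1 13 3 15 11 7 16 10 5 6 8 4 12)(2 14))^48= (17)(1 6 7 13 8 16 3 4 10 15 12 5 11)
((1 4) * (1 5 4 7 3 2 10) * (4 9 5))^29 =(1 10 2 3 7)(5 9)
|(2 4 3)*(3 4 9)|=|(2 9 3)|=3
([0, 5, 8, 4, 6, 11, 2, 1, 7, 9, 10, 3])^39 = [0, 3, 1, 2, 8, 4, 7, 11, 5, 9, 10, 6]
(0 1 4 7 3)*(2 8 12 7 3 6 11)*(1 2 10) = (0 2 8 12 7 6 11 10 1 4 3) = [2, 4, 8, 0, 3, 5, 11, 6, 12, 9, 1, 10, 7]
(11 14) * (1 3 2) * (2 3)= (1 2)(11 14)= [0, 2, 1, 3, 4, 5, 6, 7, 8, 9, 10, 14, 12, 13, 11]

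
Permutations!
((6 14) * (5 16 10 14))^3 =((5 16 10 14 6))^3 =(5 14 16 6 10)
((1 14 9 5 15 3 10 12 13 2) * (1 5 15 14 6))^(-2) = ((1 6)(2 5 14 9 15 3 10 12 13))^(-2) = (2 12 3 9 5 13 10 15 14)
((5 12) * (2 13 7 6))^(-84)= ((2 13 7 6)(5 12))^(-84)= (13)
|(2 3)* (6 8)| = 2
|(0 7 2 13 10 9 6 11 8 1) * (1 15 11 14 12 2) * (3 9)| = 24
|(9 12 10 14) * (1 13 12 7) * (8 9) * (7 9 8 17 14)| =|(1 13 12 10 7)(14 17)| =10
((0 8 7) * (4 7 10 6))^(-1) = ((0 8 10 6 4 7))^(-1) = (0 7 4 6 10 8)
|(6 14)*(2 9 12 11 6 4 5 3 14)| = |(2 9 12 11 6)(3 14 4 5)| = 20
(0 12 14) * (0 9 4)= [12, 1, 2, 3, 0, 5, 6, 7, 8, 4, 10, 11, 14, 13, 9]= (0 12 14 9 4)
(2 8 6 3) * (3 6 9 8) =[0, 1, 3, 2, 4, 5, 6, 7, 9, 8] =(2 3)(8 9)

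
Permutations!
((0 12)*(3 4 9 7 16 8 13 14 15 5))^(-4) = (3 13 9 15 16)(4 14 7 5 8)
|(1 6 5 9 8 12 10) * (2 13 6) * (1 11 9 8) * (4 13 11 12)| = |(1 2 11 9)(4 13 6 5 8)(10 12)| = 20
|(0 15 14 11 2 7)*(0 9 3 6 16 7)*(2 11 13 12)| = 30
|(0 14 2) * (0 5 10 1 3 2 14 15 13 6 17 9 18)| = 35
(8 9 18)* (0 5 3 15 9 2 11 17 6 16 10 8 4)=[5, 1, 11, 15, 0, 3, 16, 7, 2, 18, 8, 17, 12, 13, 14, 9, 10, 6, 4]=(0 5 3 15 9 18 4)(2 11 17 6 16 10 8)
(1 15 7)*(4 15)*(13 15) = [0, 4, 2, 3, 13, 5, 6, 1, 8, 9, 10, 11, 12, 15, 14, 7] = (1 4 13 15 7)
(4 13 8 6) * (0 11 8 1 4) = (0 11 8 6)(1 4 13) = [11, 4, 2, 3, 13, 5, 0, 7, 6, 9, 10, 8, 12, 1]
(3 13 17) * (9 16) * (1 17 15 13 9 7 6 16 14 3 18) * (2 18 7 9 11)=(1 17 7 6 16 9 14 3 11 2 18)(13 15)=[0, 17, 18, 11, 4, 5, 16, 6, 8, 14, 10, 2, 12, 15, 3, 13, 9, 7, 1]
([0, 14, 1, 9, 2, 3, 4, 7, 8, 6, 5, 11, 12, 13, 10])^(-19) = (1 2 4 6 9 3 5 10 14)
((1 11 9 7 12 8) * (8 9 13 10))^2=((1 11 13 10 8)(7 12 9))^2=(1 13 8 11 10)(7 9 12)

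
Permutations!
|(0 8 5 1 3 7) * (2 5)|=7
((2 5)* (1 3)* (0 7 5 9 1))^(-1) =((0 7 5 2 9 1 3))^(-1) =(0 3 1 9 2 5 7)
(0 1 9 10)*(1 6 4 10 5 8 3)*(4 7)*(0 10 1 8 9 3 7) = [6, 3, 2, 8, 1, 9, 0, 4, 7, 5, 10] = (10)(0 6)(1 3 8 7 4)(5 9)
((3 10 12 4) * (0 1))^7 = ((0 1)(3 10 12 4))^7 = (0 1)(3 4 12 10)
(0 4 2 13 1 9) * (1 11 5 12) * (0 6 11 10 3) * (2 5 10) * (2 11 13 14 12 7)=(0 4 5 7 2 14 12 1 9 6 13 11 10 3)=[4, 9, 14, 0, 5, 7, 13, 2, 8, 6, 3, 10, 1, 11, 12]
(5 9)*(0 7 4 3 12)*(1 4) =(0 7 1 4 3 12)(5 9) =[7, 4, 2, 12, 3, 9, 6, 1, 8, 5, 10, 11, 0]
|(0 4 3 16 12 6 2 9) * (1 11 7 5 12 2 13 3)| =13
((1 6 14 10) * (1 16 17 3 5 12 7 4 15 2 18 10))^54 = ((1 6 14)(2 18 10 16 17 3 5 12 7 4 15))^54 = (2 15 4 7 12 5 3 17 16 10 18)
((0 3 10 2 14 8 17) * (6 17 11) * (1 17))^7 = ((0 3 10 2 14 8 11 6 1 17))^7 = (0 6 14 3 1 8 10 17 11 2)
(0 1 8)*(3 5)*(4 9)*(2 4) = (0 1 8)(2 4 9)(3 5) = [1, 8, 4, 5, 9, 3, 6, 7, 0, 2]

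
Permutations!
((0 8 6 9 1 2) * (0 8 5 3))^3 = ((0 5 3)(1 2 8 6 9))^3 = (1 6 2 9 8)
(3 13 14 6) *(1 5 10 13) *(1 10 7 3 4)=(1 5 7 3 10 13 14 6 4)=[0, 5, 2, 10, 1, 7, 4, 3, 8, 9, 13, 11, 12, 14, 6]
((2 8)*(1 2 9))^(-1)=(1 9 8 2)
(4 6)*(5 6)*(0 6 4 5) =(0 6 5 4) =[6, 1, 2, 3, 0, 4, 5]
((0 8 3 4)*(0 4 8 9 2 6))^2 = ((0 9 2 6)(3 8))^2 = (0 2)(6 9)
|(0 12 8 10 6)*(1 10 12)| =|(0 1 10 6)(8 12)| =4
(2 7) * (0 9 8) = (0 9 8)(2 7) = [9, 1, 7, 3, 4, 5, 6, 2, 0, 8]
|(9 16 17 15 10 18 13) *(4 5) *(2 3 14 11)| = 28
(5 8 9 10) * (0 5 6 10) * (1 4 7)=(0 5 8 9)(1 4 7)(6 10)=[5, 4, 2, 3, 7, 8, 10, 1, 9, 0, 6]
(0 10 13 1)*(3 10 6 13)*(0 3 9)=[6, 3, 2, 10, 4, 5, 13, 7, 8, 0, 9, 11, 12, 1]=(0 6 13 1 3 10 9)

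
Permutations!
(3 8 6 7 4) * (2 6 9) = [0, 1, 6, 8, 3, 5, 7, 4, 9, 2] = (2 6 7 4 3 8 9)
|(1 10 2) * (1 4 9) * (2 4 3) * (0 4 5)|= 6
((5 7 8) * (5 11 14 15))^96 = (15)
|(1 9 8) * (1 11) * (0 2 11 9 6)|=|(0 2 11 1 6)(8 9)|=10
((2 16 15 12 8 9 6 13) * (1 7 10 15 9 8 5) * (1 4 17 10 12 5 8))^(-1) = (1 8 12 7)(2 13 6 9 16)(4 5 15 10 17)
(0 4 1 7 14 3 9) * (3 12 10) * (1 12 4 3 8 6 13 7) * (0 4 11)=(0 3 9 4 12 10 8 6 13 7 14 11)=[3, 1, 2, 9, 12, 5, 13, 14, 6, 4, 8, 0, 10, 7, 11]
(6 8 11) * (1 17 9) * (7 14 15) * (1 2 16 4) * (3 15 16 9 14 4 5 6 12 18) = [0, 17, 9, 15, 1, 6, 8, 4, 11, 2, 10, 12, 18, 13, 16, 7, 5, 14, 3] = (1 17 14 16 5 6 8 11 12 18 3 15 7 4)(2 9)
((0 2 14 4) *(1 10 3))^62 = ((0 2 14 4)(1 10 3))^62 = (0 14)(1 3 10)(2 4)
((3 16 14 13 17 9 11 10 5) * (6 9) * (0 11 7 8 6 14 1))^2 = (0 10 3 1 11 5 16)(6 7)(8 9)(13 14 17)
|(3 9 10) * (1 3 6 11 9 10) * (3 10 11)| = 6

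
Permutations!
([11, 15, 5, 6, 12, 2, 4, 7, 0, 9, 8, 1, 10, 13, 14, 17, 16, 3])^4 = (0 17 12 11 3 10 1 6 8 15 4)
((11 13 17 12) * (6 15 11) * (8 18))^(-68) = (18)(6 17 11)(12 13 15)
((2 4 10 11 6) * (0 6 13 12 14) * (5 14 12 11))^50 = ((0 6 2 4 10 5 14)(11 13))^50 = (0 6 2 4 10 5 14)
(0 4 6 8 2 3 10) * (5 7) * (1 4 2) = (0 2 3 10)(1 4 6 8)(5 7) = [2, 4, 3, 10, 6, 7, 8, 5, 1, 9, 0]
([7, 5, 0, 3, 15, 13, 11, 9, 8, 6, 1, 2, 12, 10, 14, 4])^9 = (0 6)(1 5 13 10)(2 9)(4 15)(7 11)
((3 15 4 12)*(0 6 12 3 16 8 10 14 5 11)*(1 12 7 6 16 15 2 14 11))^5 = (16)(1 2 15 5 3 12 14 4)(6 7)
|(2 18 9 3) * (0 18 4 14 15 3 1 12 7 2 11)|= |(0 18 9 1 12 7 2 4 14 15 3 11)|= 12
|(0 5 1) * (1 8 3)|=|(0 5 8 3 1)|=5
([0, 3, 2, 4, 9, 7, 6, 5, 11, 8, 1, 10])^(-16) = (1 11 9 3 10 8 4)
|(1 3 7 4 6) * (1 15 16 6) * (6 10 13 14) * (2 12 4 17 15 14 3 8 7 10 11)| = |(1 8 7 17 15 16 11 2 12 4)(3 10 13)(6 14)| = 30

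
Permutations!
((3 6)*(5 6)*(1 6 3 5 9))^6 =(1 6 5 3 9) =((1 6 5 3 9))^6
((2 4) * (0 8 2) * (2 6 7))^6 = (8)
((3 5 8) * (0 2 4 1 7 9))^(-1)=((0 2 4 1 7 9)(3 5 8))^(-1)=(0 9 7 1 4 2)(3 8 5)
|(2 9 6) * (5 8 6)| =|(2 9 5 8 6)| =5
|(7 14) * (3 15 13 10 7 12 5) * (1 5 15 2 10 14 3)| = |(1 5)(2 10 7 3)(12 15 13 14)| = 4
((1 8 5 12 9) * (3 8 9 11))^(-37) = ((1 9)(3 8 5 12 11))^(-37) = (1 9)(3 12 8 11 5)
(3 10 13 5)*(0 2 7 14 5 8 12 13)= (0 2 7 14 5 3 10)(8 12 13)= [2, 1, 7, 10, 4, 3, 6, 14, 12, 9, 0, 11, 13, 8, 5]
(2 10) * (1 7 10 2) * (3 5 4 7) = (1 3 5 4 7 10) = [0, 3, 2, 5, 7, 4, 6, 10, 8, 9, 1]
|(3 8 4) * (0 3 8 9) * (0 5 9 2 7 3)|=6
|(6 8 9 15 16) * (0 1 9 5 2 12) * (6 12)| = 12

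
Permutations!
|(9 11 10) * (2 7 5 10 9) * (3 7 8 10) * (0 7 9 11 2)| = 8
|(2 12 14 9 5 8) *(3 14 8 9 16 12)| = 6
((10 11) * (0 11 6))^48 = ((0 11 10 6))^48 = (11)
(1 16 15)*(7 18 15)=(1 16 7 18 15)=[0, 16, 2, 3, 4, 5, 6, 18, 8, 9, 10, 11, 12, 13, 14, 1, 7, 17, 15]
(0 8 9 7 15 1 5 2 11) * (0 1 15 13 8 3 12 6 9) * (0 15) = [3, 5, 11, 12, 4, 2, 9, 13, 15, 7, 10, 1, 6, 8, 14, 0] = (0 3 12 6 9 7 13 8 15)(1 5 2 11)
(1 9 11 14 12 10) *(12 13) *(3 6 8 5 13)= (1 9 11 14 3 6 8 5 13 12 10)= [0, 9, 2, 6, 4, 13, 8, 7, 5, 11, 1, 14, 10, 12, 3]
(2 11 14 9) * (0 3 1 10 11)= (0 3 1 10 11 14 9 2)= [3, 10, 0, 1, 4, 5, 6, 7, 8, 2, 11, 14, 12, 13, 9]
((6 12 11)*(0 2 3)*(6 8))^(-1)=(0 3 2)(6 8 11 12)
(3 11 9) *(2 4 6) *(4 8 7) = (2 8 7 4 6)(3 11 9) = [0, 1, 8, 11, 6, 5, 2, 4, 7, 3, 10, 9]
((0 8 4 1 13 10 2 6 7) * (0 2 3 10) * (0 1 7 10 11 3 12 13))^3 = ((0 8 4 7 2 6 10 12 13 1)(3 11))^3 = (0 7 10 1 4 6 13 8 2 12)(3 11)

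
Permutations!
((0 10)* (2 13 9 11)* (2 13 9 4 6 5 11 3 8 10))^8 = (0 9 8)(2 3 10)(4 11 6 13 5)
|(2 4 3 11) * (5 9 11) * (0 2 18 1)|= 9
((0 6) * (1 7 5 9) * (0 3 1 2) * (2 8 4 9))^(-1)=((0 6 3 1 7 5 2)(4 9 8))^(-1)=(0 2 5 7 1 3 6)(4 8 9)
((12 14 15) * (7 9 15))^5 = ((7 9 15 12 14))^5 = (15)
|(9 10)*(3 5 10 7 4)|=|(3 5 10 9 7 4)|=6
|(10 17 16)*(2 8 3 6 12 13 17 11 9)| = 11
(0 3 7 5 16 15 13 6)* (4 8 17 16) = (0 3 7 5 4 8 17 16 15 13 6) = [3, 1, 2, 7, 8, 4, 0, 5, 17, 9, 10, 11, 12, 6, 14, 13, 15, 16]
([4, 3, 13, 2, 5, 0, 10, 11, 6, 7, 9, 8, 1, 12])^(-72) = [0, 13, 1, 12, 4, 5, 6, 7, 8, 9, 10, 11, 2, 3]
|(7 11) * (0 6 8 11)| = 5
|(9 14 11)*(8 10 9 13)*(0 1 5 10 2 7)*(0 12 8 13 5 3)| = |(0 1 3)(2 7 12 8)(5 10 9 14 11)| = 60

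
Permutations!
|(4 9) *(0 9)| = 3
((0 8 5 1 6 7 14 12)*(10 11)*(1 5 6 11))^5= ((0 8 6 7 14 12)(1 11 10))^5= (0 12 14 7 6 8)(1 10 11)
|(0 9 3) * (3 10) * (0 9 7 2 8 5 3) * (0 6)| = |(0 7 2 8 5 3 9 10 6)| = 9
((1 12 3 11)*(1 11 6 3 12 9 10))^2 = (12)(1 10 9)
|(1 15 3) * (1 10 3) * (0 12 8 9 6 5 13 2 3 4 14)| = |(0 12 8 9 6 5 13 2 3 10 4 14)(1 15)| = 12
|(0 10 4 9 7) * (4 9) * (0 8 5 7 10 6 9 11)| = |(0 6 9 10 11)(5 7 8)| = 15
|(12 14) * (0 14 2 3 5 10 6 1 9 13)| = 11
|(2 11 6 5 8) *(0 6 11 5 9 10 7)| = 15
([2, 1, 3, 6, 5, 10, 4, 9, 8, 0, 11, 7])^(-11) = (0 9 7 11 10 5 4 6 3 2)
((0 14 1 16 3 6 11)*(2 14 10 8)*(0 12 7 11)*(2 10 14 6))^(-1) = (0 6 2 3 16 1 14)(7 12 11)(8 10)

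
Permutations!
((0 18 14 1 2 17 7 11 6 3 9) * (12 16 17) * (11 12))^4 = ((0 18 14 1 2 11 6 3 9)(7 12 16 17))^4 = (0 2 9 1 3 14 6 18 11)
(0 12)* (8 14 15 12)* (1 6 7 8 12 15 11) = [12, 6, 2, 3, 4, 5, 7, 8, 14, 9, 10, 1, 0, 13, 11, 15] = (15)(0 12)(1 6 7 8 14 11)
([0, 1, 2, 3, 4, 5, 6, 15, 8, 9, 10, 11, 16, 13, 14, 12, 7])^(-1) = [0, 1, 2, 3, 4, 5, 6, 16, 8, 9, 10, 11, 15, 13, 14, 7, 12]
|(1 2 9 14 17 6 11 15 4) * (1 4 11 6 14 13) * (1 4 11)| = |(1 2 9 13 4 11 15)(14 17)| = 14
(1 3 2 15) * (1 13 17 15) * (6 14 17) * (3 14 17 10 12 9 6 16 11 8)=(1 14 10 12 9 6 17 15 13 16 11 8 3 2)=[0, 14, 1, 2, 4, 5, 17, 7, 3, 6, 12, 8, 9, 16, 10, 13, 11, 15]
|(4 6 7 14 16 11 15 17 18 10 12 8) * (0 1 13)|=12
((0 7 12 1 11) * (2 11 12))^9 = (0 7 2 11)(1 12)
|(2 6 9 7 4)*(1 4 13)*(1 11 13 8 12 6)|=|(1 4 2)(6 9 7 8 12)(11 13)|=30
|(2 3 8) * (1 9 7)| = |(1 9 7)(2 3 8)| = 3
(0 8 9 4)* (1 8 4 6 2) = (0 4)(1 8 9 6 2) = [4, 8, 1, 3, 0, 5, 2, 7, 9, 6]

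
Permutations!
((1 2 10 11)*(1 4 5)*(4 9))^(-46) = (1 11 5 10 4 2 9)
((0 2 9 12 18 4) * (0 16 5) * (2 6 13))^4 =((0 6 13 2 9 12 18 4 16 5))^4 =(0 9 16 13 18)(2 4 6 12 5)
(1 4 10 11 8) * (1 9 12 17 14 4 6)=(1 6)(4 10 11 8 9 12 17 14)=[0, 6, 2, 3, 10, 5, 1, 7, 9, 12, 11, 8, 17, 13, 4, 15, 16, 14]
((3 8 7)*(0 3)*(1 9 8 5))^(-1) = (0 7 8 9 1 5 3) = ((0 3 5 1 9 8 7))^(-1)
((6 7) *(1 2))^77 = (1 2)(6 7)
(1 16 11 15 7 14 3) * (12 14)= (1 16 11 15 7 12 14 3)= [0, 16, 2, 1, 4, 5, 6, 12, 8, 9, 10, 15, 14, 13, 3, 7, 11]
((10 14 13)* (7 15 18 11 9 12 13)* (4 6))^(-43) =(4 6)(7 18 9 13 14 15 11 12 10)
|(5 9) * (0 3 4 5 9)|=|(9)(0 3 4 5)|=4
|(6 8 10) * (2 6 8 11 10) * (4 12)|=10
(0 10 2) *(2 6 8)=(0 10 6 8 2)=[10, 1, 0, 3, 4, 5, 8, 7, 2, 9, 6]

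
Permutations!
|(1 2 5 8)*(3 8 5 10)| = |(1 2 10 3 8)| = 5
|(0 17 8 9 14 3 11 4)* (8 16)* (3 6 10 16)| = 30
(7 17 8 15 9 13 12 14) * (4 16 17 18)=(4 16 17 8 15 9 13 12 14 7 18)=[0, 1, 2, 3, 16, 5, 6, 18, 15, 13, 10, 11, 14, 12, 7, 9, 17, 8, 4]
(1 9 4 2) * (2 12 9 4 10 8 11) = (1 4 12 9 10 8 11 2) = [0, 4, 1, 3, 12, 5, 6, 7, 11, 10, 8, 2, 9]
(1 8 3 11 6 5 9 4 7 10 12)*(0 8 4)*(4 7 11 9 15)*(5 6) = [8, 7, 2, 9, 11, 15, 6, 10, 3, 0, 12, 5, 1, 13, 14, 4] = (0 8 3 9)(1 7 10 12)(4 11 5 15)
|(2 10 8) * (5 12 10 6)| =6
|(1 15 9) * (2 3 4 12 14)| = |(1 15 9)(2 3 4 12 14)| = 15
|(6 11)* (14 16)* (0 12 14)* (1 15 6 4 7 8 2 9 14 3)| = |(0 12 3 1 15 6 11 4 7 8 2 9 14 16)| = 14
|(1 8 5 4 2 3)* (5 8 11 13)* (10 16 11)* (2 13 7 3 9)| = |(1 10 16 11 7 3)(2 9)(4 13 5)| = 6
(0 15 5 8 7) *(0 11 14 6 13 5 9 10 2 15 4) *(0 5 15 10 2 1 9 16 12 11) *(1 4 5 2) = (0 5 8 7)(1 9)(2 10 4)(6 13 15 16 12 11 14) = [5, 9, 10, 3, 2, 8, 13, 0, 7, 1, 4, 14, 11, 15, 6, 16, 12]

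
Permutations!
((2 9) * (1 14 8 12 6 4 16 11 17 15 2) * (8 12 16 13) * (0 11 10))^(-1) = ((0 11 17 15 2 9 1 14 12 6 4 13 8 16 10))^(-1) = (0 10 16 8 13 4 6 12 14 1 9 2 15 17 11)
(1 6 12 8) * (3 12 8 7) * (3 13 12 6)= [0, 3, 2, 6, 4, 5, 8, 13, 1, 9, 10, 11, 7, 12]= (1 3 6 8)(7 13 12)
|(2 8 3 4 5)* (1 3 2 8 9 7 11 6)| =10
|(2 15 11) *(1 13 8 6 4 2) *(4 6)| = |(1 13 8 4 2 15 11)| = 7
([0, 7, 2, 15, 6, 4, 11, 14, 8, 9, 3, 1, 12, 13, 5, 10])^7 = [0, 1, 2, 15, 4, 5, 6, 7, 8, 9, 3, 11, 12, 13, 14, 10]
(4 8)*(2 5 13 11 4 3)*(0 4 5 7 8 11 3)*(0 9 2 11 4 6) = (0 6)(2 7 8 9)(3 11 5 13) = [6, 1, 7, 11, 4, 13, 0, 8, 9, 2, 10, 5, 12, 3]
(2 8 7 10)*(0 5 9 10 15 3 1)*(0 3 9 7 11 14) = (0 5 7 15 9 10 2 8 11 14)(1 3) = [5, 3, 8, 1, 4, 7, 6, 15, 11, 10, 2, 14, 12, 13, 0, 9]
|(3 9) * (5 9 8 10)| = 5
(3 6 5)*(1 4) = (1 4)(3 6 5) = [0, 4, 2, 6, 1, 3, 5]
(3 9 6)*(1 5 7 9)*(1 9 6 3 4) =(1 5 7 6 4)(3 9) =[0, 5, 2, 9, 1, 7, 4, 6, 8, 3]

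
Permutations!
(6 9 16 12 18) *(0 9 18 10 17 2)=(0 9 16 12 10 17 2)(6 18)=[9, 1, 0, 3, 4, 5, 18, 7, 8, 16, 17, 11, 10, 13, 14, 15, 12, 2, 6]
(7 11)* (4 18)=[0, 1, 2, 3, 18, 5, 6, 11, 8, 9, 10, 7, 12, 13, 14, 15, 16, 17, 4]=(4 18)(7 11)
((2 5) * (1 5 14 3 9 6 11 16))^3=(1 14 6)(2 9 16)(3 11 5)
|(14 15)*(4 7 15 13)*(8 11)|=|(4 7 15 14 13)(8 11)|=10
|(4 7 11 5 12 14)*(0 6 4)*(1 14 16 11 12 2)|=11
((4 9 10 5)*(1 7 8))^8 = ((1 7 8)(4 9 10 5))^8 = (10)(1 8 7)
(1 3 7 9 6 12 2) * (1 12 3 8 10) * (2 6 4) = (1 8 10)(2 12 6 3 7 9 4) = [0, 8, 12, 7, 2, 5, 3, 9, 10, 4, 1, 11, 6]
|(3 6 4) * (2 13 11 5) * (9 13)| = |(2 9 13 11 5)(3 6 4)| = 15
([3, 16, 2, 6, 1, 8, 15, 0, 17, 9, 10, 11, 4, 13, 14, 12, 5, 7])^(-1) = (0 7 17 8 5 16 1 4 12 15 6 3)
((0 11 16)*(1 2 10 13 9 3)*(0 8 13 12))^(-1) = ((0 11 16 8 13 9 3 1 2 10 12))^(-1) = (0 12 10 2 1 3 9 13 8 16 11)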